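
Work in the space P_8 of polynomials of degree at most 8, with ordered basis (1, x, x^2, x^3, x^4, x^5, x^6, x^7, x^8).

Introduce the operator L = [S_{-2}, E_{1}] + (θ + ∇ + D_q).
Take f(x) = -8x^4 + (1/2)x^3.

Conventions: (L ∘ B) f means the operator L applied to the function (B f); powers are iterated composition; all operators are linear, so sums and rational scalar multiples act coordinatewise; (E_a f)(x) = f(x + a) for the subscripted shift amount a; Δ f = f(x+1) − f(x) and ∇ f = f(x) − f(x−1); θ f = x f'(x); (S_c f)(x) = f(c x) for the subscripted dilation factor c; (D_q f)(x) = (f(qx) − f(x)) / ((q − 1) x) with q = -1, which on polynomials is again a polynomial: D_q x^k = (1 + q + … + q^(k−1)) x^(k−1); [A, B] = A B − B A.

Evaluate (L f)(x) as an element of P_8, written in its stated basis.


E_{1} f = -8x^4 - (63/2)x^3 - (93/2)x^2 - (61/2)x - 15/2
S_{-2} E_{1} f = -128x^4 + 252x^3 - 186x^2 + 61x - 15/2
S_{-2} f = -128x^4 - 4x^3
E_{1} S_{-2} f = -128x^4 - 516x^3 - 780x^2 - 524x - 132
[S_{-2}, E_{1}] f = 768x^3 + 594x^2 + 585x + 249/2
θ f = -32x^4 + (3/2)x^3
∇ f = -32x^3 + (99/2)x^2 - (67/2)x + 17/2
D_q f = (1/2)x^2
(θ + ∇ + D_q) f = -32x^4 - (61/2)x^3 + 50x^2 - (67/2)x + 17/2
([S_{-2}, E_{1}] + (θ + ∇ + D_q)) f = -32x^4 + (1475/2)x^3 + 644x^2 + (1103/2)x + 133

the image equals g(x) = -32x^4 + (1475/2)x^3 + 644x^2 + (1103/2)x + 133


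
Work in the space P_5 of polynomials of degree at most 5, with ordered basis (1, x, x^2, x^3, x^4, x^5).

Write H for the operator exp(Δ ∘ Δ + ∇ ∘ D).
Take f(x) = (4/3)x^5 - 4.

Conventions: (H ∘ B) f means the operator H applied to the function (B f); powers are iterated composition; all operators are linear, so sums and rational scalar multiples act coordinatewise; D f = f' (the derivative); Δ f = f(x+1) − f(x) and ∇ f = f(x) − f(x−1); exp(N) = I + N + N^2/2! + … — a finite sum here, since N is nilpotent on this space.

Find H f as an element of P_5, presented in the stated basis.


order-1 term: (160/3)x^3 + 40x^2 + 120x + 100/3
order-2 term: 320x + 160
the series for exp(Δ ∘ Δ + ∇ ∘ D) f terminates at order 2
exp(Δ ∘ Δ + ∇ ∘ D) f = (4/3)x^5 + (160/3)x^3 + 40x^2 + 440x + 568/3

the image equals g(x) = (4/3)x^5 + (160/3)x^3 + 40x^2 + 440x + 568/3


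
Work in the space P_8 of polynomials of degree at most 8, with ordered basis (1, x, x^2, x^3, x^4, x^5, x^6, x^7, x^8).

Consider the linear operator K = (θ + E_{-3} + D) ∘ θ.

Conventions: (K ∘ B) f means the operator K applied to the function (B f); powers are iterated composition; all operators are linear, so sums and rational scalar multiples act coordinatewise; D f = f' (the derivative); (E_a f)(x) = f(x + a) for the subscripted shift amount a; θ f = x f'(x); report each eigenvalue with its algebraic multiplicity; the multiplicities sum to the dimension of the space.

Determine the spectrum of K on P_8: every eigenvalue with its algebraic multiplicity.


λ = 0 (multiplicity 1), λ = 2 (multiplicity 1), λ = 6 (multiplicity 1), λ = 12 (multiplicity 1), λ = 20 (multiplicity 1), λ = 30 (multiplicity 1), λ = 42 (multiplicity 1), λ = 56 (multiplicity 1), λ = 72 (multiplicity 1)

image of 1: 0
image of x: 2x - 2
image of x^2: 6x^2 - 8x + 18
image of x^3: 12x^3 - 18x^2 + 81x - 81
image of x^4: 20x^4 - 32x^3 + 216x^2 - 432x + 324
image of x^5: 30x^5 - 50x^4 + 450x^3 - 1350x^2 + 2025x - 1215
image of x^6: 42x^6 - 72x^5 + 810x^4 - 3240x^3 + 7290x^2 - 8748x + 4374
image of x^7: 56x^7 - 98x^6 + 1323x^5 - 6615x^4 + 19845x^3 - 35721x^2 + 35721x - 15309
image of x^8: 72x^8 - 128x^7 + 2016x^6 - 12096x^5 + 45360x^4 - 108864x^3 + 163296x^2 - 139968x + 52488
the matrix is upper triangular; its diagonal is (0, 2, 6, 12, 20, 30, 42, 56, 72)
for a triangular matrix the eigenvalues are the diagonal entries, with algebraic multiplicity their repetition count


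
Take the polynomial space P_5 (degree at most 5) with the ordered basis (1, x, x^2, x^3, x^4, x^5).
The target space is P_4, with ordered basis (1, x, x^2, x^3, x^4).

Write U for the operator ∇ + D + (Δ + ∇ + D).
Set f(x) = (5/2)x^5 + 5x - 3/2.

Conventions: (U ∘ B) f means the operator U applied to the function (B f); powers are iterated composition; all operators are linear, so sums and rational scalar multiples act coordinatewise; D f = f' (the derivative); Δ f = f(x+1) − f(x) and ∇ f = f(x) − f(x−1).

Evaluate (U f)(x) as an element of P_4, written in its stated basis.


∇ f = (25/2)x^4 - 25x^3 + 25x^2 - (25/2)x + 15/2
D f = (25/2)x^4 + 5
Δ f = (25/2)x^4 + 25x^3 + 25x^2 + (25/2)x + 15/2
∇ f = (25/2)x^4 - 25x^3 + 25x^2 - (25/2)x + 15/2
D f = (25/2)x^4 + 5
(Δ + ∇ + D) f = (75/2)x^4 + 50x^2 + 20
(∇ + D + (Δ + ∇ + D)) f = (125/2)x^4 - 25x^3 + 75x^2 - (25/2)x + 65/2

the result is g(x) = (125/2)x^4 - 25x^3 + 75x^2 - (25/2)x + 65/2


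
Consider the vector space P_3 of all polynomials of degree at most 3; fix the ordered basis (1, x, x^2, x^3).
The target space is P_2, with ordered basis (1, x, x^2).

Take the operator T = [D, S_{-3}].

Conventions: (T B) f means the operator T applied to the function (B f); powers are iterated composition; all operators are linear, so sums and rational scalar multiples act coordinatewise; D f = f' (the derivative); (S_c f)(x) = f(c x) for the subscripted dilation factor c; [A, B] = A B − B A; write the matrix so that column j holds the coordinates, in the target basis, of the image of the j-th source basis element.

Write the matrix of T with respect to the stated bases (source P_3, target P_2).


image of 1: 0
image of x: -4
image of x^2: 24x
image of x^3: -108x^2
each image's coordinates form column j of the matrix

the matrix is [[0, -4, 0, 0]; [0, 0, 24, 0]; [0, 0, 0, -108]] (rows listed top to bottom)


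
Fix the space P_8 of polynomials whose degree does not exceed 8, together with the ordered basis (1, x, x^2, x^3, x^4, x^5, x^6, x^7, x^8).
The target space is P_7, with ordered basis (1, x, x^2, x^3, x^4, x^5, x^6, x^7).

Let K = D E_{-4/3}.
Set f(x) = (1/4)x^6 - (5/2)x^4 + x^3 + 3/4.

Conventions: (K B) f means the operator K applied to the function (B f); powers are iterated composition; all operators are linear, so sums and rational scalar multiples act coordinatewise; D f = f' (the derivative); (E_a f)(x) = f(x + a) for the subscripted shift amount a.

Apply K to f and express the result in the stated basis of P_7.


E_{-4/3} f = (1/4)x^6 - 2x^5 + (25/6)x^4 + (67/27)x^3 - (508/27)x^2 + (1840/81)x - 23669/2916
D E_{-4/3} f = (3/2)x^5 - 10x^4 + (50/3)x^3 + (67/9)x^2 - (1016/27)x + 1840/81

the image equals g(x) = (3/2)x^5 - 10x^4 + (50/3)x^3 + (67/9)x^2 - (1016/27)x + 1840/81


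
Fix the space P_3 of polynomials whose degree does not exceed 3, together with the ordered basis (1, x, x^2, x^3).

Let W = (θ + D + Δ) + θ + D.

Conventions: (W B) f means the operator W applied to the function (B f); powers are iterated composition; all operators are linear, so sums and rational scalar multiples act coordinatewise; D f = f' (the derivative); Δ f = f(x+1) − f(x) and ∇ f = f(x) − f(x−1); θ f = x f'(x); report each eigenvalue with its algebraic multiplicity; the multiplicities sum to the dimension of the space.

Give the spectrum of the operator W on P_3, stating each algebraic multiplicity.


λ = 0 (multiplicity 1), λ = 2 (multiplicity 1), λ = 4 (multiplicity 1), λ = 6 (multiplicity 1)

image of 1: 0
image of x: 2x + 3
image of x^2: 4x^2 + 6x + 1
image of x^3: 6x^3 + 9x^2 + 3x + 1
the matrix is upper triangular; its diagonal is (0, 2, 4, 6)
for a triangular matrix the eigenvalues are the diagonal entries, with algebraic multiplicity their repetition count


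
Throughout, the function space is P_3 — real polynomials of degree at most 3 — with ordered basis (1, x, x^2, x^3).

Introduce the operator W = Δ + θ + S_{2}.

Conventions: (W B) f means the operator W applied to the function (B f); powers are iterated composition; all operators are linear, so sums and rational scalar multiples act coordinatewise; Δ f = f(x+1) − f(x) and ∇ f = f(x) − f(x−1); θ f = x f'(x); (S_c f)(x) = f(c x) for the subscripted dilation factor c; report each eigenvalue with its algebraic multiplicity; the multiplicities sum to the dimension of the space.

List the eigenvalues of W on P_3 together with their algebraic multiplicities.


image of 1: 1
image of x: 3x + 1
image of x^2: 6x^2 + 2x + 1
image of x^3: 11x^3 + 3x^2 + 3x + 1
the matrix is upper triangular; its diagonal is (1, 3, 6, 11)
for a triangular matrix the eigenvalues are the diagonal entries, with algebraic multiplicity their repetition count

λ = 1 (multiplicity 1), λ = 3 (multiplicity 1), λ = 6 (multiplicity 1), λ = 11 (multiplicity 1)


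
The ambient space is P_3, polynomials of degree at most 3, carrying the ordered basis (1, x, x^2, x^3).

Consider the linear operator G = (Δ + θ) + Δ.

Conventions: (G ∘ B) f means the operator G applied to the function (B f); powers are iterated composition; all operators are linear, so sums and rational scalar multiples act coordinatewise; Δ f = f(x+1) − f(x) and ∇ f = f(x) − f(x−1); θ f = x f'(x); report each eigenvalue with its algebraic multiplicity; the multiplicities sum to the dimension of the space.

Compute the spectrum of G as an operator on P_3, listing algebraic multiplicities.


λ = 0 (multiplicity 1), λ = 1 (multiplicity 1), λ = 2 (multiplicity 1), λ = 3 (multiplicity 1)

image of 1: 0
image of x: x + 2
image of x^2: 2x^2 + 4x + 2
image of x^3: 3x^3 + 6x^2 + 6x + 2
the matrix is upper triangular; its diagonal is (0, 1, 2, 3)
for a triangular matrix the eigenvalues are the diagonal entries, with algebraic multiplicity their repetition count


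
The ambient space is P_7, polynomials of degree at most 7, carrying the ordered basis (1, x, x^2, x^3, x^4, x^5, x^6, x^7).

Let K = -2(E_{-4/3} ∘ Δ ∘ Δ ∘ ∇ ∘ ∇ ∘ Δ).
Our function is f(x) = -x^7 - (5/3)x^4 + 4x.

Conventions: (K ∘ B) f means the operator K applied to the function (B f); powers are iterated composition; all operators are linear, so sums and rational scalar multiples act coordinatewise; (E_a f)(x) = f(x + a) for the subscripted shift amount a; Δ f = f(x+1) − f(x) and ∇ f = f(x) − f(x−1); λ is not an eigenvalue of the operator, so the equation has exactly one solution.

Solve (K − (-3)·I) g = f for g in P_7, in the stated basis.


the image equals g(x) = -(1/3)x^7 - (5/9)x^4 - 560x^2 + (2804/3)x - 5600/9

write g with unknown coordinates in the stated basis and equate coefficients in (K − (-3)·I) g = f
solving from the highest basis element down gives g = -(1/3)x^7 - (5/9)x^4 - 560x^2 + (2804/3)x - 5600/9
check: K g = 1680x^2 - 2800x + 5600/3
so K g − (-3)·g = -x^7 - (5/3)x^4 + 4x = f ✓


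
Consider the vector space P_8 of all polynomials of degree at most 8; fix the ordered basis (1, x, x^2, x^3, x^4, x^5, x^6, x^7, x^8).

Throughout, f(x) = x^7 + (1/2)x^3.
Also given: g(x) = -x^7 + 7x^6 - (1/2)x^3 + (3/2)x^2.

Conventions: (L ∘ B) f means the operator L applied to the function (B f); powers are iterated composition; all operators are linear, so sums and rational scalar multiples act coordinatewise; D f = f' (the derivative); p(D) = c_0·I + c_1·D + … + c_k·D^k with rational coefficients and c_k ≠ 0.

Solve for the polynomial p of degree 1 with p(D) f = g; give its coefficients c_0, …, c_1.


D^0 f = x^7 + (1/2)x^3
D^1 f = 7x^6 + (3/2)x^2
matching coefficients of g against c_0 f + c_1 Df + … from the top degree down determines the c_i
solution: c_0 = -1, c_1 = 1

p(D) = -I + D, i.e. c_0 = -1, c_1 = 1


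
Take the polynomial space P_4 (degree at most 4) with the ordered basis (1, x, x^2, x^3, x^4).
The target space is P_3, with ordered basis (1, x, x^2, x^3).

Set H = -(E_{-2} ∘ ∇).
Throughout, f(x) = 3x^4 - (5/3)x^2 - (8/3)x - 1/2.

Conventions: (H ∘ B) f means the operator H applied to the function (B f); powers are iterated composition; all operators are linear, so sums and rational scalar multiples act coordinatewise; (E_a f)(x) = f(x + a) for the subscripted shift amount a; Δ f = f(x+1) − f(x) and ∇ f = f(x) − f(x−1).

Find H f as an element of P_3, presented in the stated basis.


∇ f = 12x^3 - 18x^2 + (26/3)x - 4
E_{-2} ∇ f = 12x^3 - 90x^2 + (674/3)x - 568/3
(-(E_{-2} ∘ ∇)) f = -12x^3 + 90x^2 - (674/3)x + 568/3

the image equals g(x) = -12x^3 + 90x^2 - (674/3)x + 568/3


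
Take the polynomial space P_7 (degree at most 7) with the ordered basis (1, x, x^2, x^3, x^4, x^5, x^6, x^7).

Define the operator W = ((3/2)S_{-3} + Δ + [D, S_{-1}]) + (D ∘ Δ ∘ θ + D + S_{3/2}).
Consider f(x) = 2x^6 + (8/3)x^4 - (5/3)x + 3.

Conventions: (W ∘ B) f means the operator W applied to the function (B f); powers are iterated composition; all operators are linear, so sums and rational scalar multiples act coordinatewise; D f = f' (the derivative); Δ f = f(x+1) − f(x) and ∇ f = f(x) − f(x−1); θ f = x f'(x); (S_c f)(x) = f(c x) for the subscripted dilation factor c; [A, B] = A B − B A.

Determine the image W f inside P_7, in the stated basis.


g(x) = (70713/32)x^6 + 48x^5 + (1455/2)x^4 + (2408/3)x^3 + 894x^2 + (1547/3)x + 761/6

S_{-3} f = 1458x^6 + 216x^4 + 5x + 3
((3/2)S_{-3}) f = 2187x^6 + 324x^4 + (15/2)x + 9/2
Δ f = 12x^5 + 30x^4 + (152/3)x^3 + 46x^2 + (68/3)x + 3
S_{-1} f = 2x^6 + (8/3)x^4 + (5/3)x + 3
D S_{-1} f = 12x^5 + (32/3)x^3 + 5/3
D f = 12x^5 + (32/3)x^3 - 5/3
S_{-1} D f = -12x^5 - (32/3)x^3 - 5/3
[D, S_{-1}] f = 24x^5 + (64/3)x^3 + 10/3
((3/2)S_{-3} + Δ + [D, S_{-1}]) f = 2187x^6 + 36x^5 + 354x^4 + 72x^3 + 46x^2 + (181/6)x + 65/6
θ f = 12x^6 + (32/3)x^4 - (5/3)x
Δ θ f = 72x^5 + 180x^4 + (848/3)x^3 + 244x^2 + (344/3)x + 21
D Δ θ f = 360x^4 + 720x^3 + 848x^2 + 488x + 344/3
D f = 12x^5 + (32/3)x^3 - 5/3
S_{3/2} f = (729/32)x^6 + (27/2)x^4 - (5/2)x + 3
(D ∘ Δ ∘ θ + D + S_{3/2}) f = (729/32)x^6 + 12x^5 + (747/2)x^4 + (2192/3)x^3 + 848x^2 + (971/2)x + 116
(((3/2)S_{-3} + Δ + [D, S_{-1}]) + (D ∘ Δ ∘ θ + D + S_{3/2})) f = (70713/32)x^6 + 48x^5 + (1455/2)x^4 + (2408/3)x^3 + 894x^2 + (1547/3)x + 761/6


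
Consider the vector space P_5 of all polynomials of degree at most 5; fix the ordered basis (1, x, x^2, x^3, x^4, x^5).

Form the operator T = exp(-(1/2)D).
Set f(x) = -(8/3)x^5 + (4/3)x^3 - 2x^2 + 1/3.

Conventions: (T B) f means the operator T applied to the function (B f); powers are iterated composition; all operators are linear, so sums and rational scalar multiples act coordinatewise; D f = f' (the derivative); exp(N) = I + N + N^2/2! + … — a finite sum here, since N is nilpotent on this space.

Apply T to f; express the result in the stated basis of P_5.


the image equals g(x) = -(8/3)x^5 + (20/3)x^4 - (16/3)x^3 - (2/3)x^2 + (13/6)x - 1/4

order-1 term: (20/3)x^4 - 2x^2 + 2x
order-2 term: -(20/3)x^3 + x - 1/2
order-3 term: (10/3)x^2 - 1/6
order-4 term: -(5/6)x
order-5 term: 1/12
the series for exp(-(1/2)D) f terminates at order 5
exp(-(1/2)D) f = -(8/3)x^5 + (20/3)x^4 - (16/3)x^3 - (2/3)x^2 + (13/6)x - 1/4


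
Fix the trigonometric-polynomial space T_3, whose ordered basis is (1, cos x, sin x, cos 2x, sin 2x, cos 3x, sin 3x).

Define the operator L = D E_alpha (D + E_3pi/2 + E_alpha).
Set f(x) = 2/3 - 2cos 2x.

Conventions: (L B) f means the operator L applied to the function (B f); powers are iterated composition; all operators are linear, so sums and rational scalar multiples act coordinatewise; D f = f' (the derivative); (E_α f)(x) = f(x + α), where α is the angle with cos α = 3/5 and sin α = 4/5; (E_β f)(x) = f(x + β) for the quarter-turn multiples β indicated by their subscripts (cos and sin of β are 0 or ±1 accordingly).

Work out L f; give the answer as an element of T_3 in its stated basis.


g(x) = -(5144/625)cos 2x - (6208/625)sin 2x

D f = 4sin 2x
E_3pi/2 f = 2/3 + 2cos 2x
E_alpha f = 2/3 + (14/25)cos 2x + (48/25)sin 2x
(D + E_3pi/2 + E_alpha) f = 4/3 + (64/25)cos 2x + (148/25)sin 2x
E_alpha (D + E_3pi/2 + E_alpha) f = 4/3 + (3104/625)cos 2x - (2572/625)sin 2x
D E_alpha (D + E_3pi/2 + E_alpha) f = -(5144/625)cos 2x - (6208/625)sin 2x


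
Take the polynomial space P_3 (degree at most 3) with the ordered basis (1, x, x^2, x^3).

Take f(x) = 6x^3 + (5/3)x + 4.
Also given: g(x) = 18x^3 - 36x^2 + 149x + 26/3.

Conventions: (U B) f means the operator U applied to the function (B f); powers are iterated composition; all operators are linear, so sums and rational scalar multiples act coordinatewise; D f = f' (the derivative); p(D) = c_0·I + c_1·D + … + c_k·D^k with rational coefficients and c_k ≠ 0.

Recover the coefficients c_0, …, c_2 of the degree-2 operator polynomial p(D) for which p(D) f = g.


p(D) = 3·I − 2·D + 4·D^2, i.e. c_0 = 3, c_1 = -2, c_2 = 4

D^0 f = 6x^3 + (5/3)x + 4
D^1 f = 18x^2 + 5/3
D^2 f = 36x
matching coefficients of g against c_0 f + c_1 Df + … from the top degree down determines the c_i
solution: c_0 = 3, c_1 = -2, c_2 = 4


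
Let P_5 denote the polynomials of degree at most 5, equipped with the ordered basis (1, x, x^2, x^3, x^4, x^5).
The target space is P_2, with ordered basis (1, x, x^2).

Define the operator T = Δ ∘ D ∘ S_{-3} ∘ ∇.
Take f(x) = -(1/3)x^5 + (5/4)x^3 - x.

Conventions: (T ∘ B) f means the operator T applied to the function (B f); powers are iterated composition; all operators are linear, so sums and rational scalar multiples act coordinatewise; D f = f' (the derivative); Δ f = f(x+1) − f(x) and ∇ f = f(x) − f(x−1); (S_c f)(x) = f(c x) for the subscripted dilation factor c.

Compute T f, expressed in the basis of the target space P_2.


the image equals g(x) = -1620x^2 - 2160x - 1605/2

∇ f = -(5/3)x^4 + (10/3)x^3 + (5/12)x^2 - (25/12)x - 1/12
S_{-3} ∇ f = -135x^4 - 90x^3 + (15/4)x^2 + (25/4)x - 1/12
D (S_{-3} ∘ ∇) f = -540x^3 - 270x^2 + (15/2)x + 25/4
Δ D (S_{-3} ∘ ∇) f = -1620x^2 - 2160x - 1605/2


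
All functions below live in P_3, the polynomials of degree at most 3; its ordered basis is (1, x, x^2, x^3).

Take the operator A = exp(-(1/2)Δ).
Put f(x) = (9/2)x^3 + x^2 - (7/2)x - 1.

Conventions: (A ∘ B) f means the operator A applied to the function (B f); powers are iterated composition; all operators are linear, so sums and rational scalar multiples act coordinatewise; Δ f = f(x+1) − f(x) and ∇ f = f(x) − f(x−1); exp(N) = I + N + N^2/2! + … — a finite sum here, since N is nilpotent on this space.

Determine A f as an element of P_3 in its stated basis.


order-1 term: -(27/4)x^2 - (31/4)x - 1
order-2 term: (27/8)x + 29/8
order-3 term: -9/16
the series for exp(-(1/2)Δ) f terminates at order 3
exp(-(1/2)Δ) f = (9/2)x^3 - (23/4)x^2 - (63/8)x + 17/16

the image equals g(x) = (9/2)x^3 - (23/4)x^2 - (63/8)x + 17/16


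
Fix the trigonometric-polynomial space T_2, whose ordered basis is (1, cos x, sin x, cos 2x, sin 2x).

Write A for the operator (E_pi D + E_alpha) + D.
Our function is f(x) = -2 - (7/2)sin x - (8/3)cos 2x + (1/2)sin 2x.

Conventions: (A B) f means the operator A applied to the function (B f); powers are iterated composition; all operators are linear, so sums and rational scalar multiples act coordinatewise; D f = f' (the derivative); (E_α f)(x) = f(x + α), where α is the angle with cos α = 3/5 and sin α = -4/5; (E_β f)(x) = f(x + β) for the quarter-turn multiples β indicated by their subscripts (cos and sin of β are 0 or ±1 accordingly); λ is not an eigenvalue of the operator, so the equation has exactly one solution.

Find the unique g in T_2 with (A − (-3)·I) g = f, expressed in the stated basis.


g(x) = -1/2 - (7/34)cos x - (63/68)sin x - (329/624)cos 2x - (253/624)sin 2x

write g with unknown coordinates in the stated basis and equate coefficients in (A − (-3)·I) g = f
solving from the highest basis element down gives g = -1/2 - (7/34)cos x - (63/68)sin x - (329/624)cos 2x - (253/624)sin 2x
check: A g = -1/2 + (21/34)cos x - (49/68)sin x - (677/624)cos 2x + (357/208)sin 2x
so A g − (-3)·g = -2 - (7/2)sin x - (8/3)cos 2x + (1/2)sin 2x = f ✓


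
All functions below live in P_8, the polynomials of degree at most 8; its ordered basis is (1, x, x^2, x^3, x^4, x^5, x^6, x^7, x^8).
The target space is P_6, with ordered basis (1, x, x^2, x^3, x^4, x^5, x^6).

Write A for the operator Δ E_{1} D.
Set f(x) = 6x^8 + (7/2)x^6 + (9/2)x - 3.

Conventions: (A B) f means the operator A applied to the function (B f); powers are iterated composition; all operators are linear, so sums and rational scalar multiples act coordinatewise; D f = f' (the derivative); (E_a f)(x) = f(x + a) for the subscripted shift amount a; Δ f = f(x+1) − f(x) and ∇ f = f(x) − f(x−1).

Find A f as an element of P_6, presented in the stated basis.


the result is g(x) = 336x^6 + 3024x^5 + 11865x^4 + 25830x^3 + 32718x^2 + 22743x + 6747

D f = 48x^7 + 21x^5 + 9/2
E_{1} D f = 48x^7 + 336x^6 + 1029x^5 + 1785x^4 + 1890x^3 + 1218x^2 + 441x + 147/2
Δ E_{1} D f = 336x^6 + 3024x^5 + 11865x^4 + 25830x^3 + 32718x^2 + 22743x + 6747


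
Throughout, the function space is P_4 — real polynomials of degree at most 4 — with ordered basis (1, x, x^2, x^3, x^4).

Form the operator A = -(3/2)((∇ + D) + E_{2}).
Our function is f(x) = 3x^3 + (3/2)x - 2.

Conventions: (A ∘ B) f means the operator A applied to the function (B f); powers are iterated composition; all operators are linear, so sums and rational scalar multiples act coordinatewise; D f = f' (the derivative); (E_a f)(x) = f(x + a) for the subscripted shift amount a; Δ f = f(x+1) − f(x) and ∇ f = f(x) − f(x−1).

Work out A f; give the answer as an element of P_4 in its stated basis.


the result is g(x) = -(9/2)x^3 - 54x^2 - (171/4)x - 93/2

∇ f = 9x^2 - 9x + 9/2
D f = 9x^2 + 3/2
(∇ + D) f = 18x^2 - 9x + 6
E_{2} f = 3x^3 + 18x^2 + (75/2)x + 25
((∇ + D) + E_{2}) f = 3x^3 + 36x^2 + (57/2)x + 31
(-(3/2)((∇ + D) + E_{2})) f = -(9/2)x^3 - 54x^2 - (171/4)x - 93/2


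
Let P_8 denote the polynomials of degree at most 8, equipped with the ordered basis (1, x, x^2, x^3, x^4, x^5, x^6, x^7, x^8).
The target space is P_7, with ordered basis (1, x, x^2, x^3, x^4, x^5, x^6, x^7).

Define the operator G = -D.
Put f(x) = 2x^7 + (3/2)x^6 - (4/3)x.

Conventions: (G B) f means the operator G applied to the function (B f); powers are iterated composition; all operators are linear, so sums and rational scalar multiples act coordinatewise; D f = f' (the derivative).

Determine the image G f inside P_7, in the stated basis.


g(x) = -14x^6 - 9x^5 + 4/3

D f = 14x^6 + 9x^5 - 4/3
(-D) f = -14x^6 - 9x^5 + 4/3


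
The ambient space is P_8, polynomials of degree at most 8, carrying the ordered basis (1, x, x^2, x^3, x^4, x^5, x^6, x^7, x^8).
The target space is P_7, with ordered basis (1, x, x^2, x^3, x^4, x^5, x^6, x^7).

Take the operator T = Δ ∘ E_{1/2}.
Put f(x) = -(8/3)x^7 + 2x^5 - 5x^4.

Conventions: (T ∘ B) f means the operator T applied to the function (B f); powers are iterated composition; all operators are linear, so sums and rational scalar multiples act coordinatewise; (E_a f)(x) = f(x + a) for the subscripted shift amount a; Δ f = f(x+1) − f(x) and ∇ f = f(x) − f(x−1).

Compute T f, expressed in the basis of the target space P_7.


E_{1/2} f = -(8/3)x^7 - (28/3)x^6 - 12x^5 - (35/3)x^4 - (65/6)x^3 - (27/4)x^2 - (13/6)x - 13/48
Δ E_{1/2} f = -(56/3)x^6 - 112x^5 - (880/3)x^4 - (1340/3)x^3 - (837/2)x^2 - (682/3)x - 665/12

the image equals g(x) = -(56/3)x^6 - 112x^5 - (880/3)x^4 - (1340/3)x^3 - (837/2)x^2 - (682/3)x - 665/12


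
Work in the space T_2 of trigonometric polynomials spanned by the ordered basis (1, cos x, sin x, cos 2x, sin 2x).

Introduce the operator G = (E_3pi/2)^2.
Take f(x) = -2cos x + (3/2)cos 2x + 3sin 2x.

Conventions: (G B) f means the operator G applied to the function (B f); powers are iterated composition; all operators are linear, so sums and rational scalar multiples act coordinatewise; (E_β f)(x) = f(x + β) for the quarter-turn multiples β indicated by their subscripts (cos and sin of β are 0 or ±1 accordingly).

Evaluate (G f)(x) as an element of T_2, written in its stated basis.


E_3pi/2 f = -2sin x - (3/2)cos 2x - 3sin 2x
E_3pi/2 E_3pi/2 f = 2cos x + (3/2)cos 2x + 3sin 2x

the image equals g(x) = 2cos x + (3/2)cos 2x + 3sin 2x


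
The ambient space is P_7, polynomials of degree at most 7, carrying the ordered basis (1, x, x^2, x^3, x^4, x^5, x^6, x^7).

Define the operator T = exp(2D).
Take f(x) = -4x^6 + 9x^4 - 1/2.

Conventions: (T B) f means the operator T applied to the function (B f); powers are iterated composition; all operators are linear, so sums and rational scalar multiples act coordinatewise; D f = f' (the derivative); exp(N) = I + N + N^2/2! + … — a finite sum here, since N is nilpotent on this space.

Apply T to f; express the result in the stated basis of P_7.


the image equals g(x) = -4x^6 - 48x^5 - 231x^4 - 568x^3 - 744x^2 - 480x - 225/2

order-1 term: -48x^5 + 72x^3
order-2 term: -240x^4 + 216x^2
order-3 term: -640x^3 + 288x
order-4 term: -960x^2 + 144
order-5 term: -768x
order-6 term: -256
the series for exp(2D) f terminates at order 6
exp(2D) f = -4x^6 - 48x^5 - 231x^4 - 568x^3 - 744x^2 - 480x - 225/2


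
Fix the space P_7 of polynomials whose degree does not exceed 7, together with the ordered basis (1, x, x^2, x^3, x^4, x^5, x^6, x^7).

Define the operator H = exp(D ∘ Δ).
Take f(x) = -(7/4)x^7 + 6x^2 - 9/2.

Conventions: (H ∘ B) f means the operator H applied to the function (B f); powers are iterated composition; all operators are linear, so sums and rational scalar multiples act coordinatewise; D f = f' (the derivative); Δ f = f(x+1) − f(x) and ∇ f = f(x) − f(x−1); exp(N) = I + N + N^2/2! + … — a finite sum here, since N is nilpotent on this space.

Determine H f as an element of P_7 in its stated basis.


g(x) = -(7/4)x^7 - (147/2)x^5 - (735/4)x^4 - 980x^3 - (9531/4)x^2 - 4116x - 13249/4

order-1 term: -(147/2)x^5 - (735/4)x^4 - 245x^3 - (735/4)x^2 - (147/2)x - 1/4
order-2 term: -735x^3 - 2205x^2 - (5145/2)x - 2205/2
order-3 term: -1470x - 2205
the series for exp(D ∘ Δ) f terminates at order 3
exp(D ∘ Δ) f = -(7/4)x^7 - (147/2)x^5 - (735/4)x^4 - 980x^3 - (9531/4)x^2 - 4116x - 13249/4


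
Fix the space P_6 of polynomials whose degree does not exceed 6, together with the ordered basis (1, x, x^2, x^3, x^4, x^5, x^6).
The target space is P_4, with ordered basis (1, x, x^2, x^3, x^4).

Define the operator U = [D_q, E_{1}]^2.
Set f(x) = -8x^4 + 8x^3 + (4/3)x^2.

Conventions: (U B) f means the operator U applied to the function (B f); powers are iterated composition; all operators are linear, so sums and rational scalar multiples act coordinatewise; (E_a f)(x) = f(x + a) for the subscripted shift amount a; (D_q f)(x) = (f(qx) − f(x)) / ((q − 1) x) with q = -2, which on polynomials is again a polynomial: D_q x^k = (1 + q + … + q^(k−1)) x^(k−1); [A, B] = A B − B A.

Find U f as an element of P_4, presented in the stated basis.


E_{1} f = -8x^4 - 24x^3 - (68/3)x^2 - (16/3)x + 4/3
D_q E_{1} f = 40x^3 - 72x^2 + (68/3)x - 16/3
D_q f = 40x^3 + 24x^2 - (4/3)x
E_{1} D_q f = 40x^3 + 144x^2 + (500/3)x + 188/3
[D_q, E_{1}] f = -216x^2 - 144x - 68
E_{1} [D_q, E_{1}] f = -216x^2 - 576x - 428
D_q E_{1} [D_q, E_{1}] f = 216x - 576
D_q [D_q, E_{1}] f = 216x - 144
E_{1} D_q [D_q, E_{1}] f = 216x + 72
[D_q, E_{1}] [D_q, E_{1}] f = -648

the image equals g(x) = -648


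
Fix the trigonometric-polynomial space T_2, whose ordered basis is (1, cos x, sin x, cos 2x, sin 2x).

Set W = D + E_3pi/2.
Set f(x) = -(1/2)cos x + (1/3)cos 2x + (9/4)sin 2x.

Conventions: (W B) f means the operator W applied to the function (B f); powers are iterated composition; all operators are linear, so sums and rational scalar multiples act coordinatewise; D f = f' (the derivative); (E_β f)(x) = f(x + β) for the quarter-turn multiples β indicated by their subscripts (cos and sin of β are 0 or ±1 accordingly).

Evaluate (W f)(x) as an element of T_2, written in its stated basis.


D f = (1/2)sin x + (9/2)cos 2x - (2/3)sin 2x
E_3pi/2 f = -(1/2)sin x - (1/3)cos 2x - (9/4)sin 2x
(D + E_3pi/2) f = (25/6)cos 2x - (35/12)sin 2x

the result is g(x) = (25/6)cos 2x - (35/12)sin 2x


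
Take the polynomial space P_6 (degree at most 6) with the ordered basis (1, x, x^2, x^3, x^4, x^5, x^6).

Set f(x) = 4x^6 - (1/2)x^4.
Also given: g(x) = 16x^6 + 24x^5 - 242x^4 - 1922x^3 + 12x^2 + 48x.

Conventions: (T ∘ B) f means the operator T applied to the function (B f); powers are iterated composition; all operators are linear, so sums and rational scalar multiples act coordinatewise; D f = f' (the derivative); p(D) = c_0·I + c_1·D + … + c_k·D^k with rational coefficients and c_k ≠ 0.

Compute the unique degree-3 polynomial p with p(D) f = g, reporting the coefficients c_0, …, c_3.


D^0 f = 4x^6 - (1/2)x^4
D^1 f = 24x^5 - 2x^3
D^2 f = 120x^4 - 6x^2
D^3 f = 480x^3 - 12x
matching coefficients of g against c_0 f + c_1 Df + … from the top degree down determines the c_i
solution: c_0 = 4, c_1 = 1, c_2 = -2, c_3 = -4

c_0 = 4, c_1 = 1, c_2 = -2, c_3 = -4


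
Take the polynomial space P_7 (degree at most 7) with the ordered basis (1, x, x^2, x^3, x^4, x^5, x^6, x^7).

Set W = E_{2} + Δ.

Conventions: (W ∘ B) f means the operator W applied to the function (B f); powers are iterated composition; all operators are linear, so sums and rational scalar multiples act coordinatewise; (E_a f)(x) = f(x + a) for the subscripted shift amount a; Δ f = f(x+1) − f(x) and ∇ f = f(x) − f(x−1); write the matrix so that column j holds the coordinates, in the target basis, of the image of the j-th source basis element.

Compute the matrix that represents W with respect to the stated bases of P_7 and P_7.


the matrix is [[1, 3, 5, 9, 17, 33, 65, 129]; [0, 1, 6, 15, 36, 85, 198, 455]; [0, 0, 1, 9, 30, 90, 255, 693]; [0, 0, 0, 1, 12, 50, 180, 595]; [0, 0, 0, 0, 1, 15, 75, 315]; [0, 0, 0, 0, 0, 1, 18, 105]; [0, 0, 0, 0, 0, 0, 1, 21]; [0, 0, 0, 0, 0, 0, 0, 1]] (rows listed top to bottom)

image of 1: 1
image of x: x + 3
image of x^2: x^2 + 6x + 5
image of x^3: x^3 + 9x^2 + 15x + 9
image of x^4: x^4 + 12x^3 + 30x^2 + 36x + 17
image of x^5: x^5 + 15x^4 + 50x^3 + 90x^2 + 85x + 33
image of x^6: x^6 + 18x^5 + 75x^4 + 180x^3 + 255x^2 + 198x + 65
image of x^7: x^7 + 21x^6 + 105x^5 + 315x^4 + 595x^3 + 693x^2 + 455x + 129
each image's coordinates form column j of the matrix


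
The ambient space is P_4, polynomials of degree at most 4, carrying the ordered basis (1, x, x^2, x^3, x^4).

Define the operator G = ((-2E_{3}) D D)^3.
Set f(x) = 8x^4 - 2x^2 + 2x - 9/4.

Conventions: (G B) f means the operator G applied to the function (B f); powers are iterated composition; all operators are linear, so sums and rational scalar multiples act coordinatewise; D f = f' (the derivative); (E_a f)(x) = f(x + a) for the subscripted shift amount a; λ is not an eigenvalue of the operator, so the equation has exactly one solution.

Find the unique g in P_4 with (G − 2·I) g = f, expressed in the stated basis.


write g with unknown coordinates in the stated basis and equate coefficients in (G − 2·I) g = f
solving from the highest basis element down gives g = -4x^4 + x^2 - x + 9/8
check: G g = 0
so G g − 2·g = 8x^4 - 2x^2 + 2x - 9/4 = f ✓

the image equals g(x) = -4x^4 + x^2 - x + 9/8


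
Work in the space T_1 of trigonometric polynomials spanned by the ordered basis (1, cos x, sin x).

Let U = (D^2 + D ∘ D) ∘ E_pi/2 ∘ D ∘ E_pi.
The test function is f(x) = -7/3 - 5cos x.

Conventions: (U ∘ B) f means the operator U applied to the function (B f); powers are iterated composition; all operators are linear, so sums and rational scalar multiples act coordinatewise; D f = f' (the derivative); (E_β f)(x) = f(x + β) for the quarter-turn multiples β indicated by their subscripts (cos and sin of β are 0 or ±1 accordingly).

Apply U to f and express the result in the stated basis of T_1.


E_pi f = -7/3 + 5cos x
D E_pi f = -5sin x
E_pi/2 D E_pi f = -5cos x
D (E_pi/2 ∘ D ∘ E_pi) f = 5sin x
D D (E_pi/2 ∘ D ∘ E_pi) f = 5cos x
D (E_pi/2 ∘ D ∘ E_pi) f = 5sin x
D D (E_pi/2 ∘ D ∘ E_pi) f = 5cos x
(D^2 + D ∘ D) (E_pi/2 ∘ D ∘ E_pi) f = 10cos x

the result is g(x) = 10cos x


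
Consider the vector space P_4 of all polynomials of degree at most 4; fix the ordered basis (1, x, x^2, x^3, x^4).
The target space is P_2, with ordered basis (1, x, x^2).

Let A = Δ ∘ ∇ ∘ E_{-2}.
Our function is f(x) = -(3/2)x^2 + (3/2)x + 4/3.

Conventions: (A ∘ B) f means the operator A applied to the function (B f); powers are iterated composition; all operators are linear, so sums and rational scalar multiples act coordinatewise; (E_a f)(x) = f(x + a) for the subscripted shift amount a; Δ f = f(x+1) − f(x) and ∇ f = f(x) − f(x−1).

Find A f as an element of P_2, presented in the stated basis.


the image equals g(x) = -3

E_{-2} f = -(3/2)x^2 + (15/2)x - 23/3
∇ E_{-2} f = -3x + 9
Δ ∇ E_{-2} f = -3


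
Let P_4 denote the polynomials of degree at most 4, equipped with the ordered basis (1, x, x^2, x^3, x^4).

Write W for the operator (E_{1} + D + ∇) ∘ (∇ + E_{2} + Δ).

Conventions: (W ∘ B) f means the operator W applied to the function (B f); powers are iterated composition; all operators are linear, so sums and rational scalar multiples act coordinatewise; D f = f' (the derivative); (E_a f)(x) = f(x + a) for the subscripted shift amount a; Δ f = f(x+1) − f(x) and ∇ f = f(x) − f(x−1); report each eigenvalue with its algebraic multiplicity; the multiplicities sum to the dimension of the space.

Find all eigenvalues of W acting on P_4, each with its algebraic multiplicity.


image of 1: 1
image of x: x + 7
image of x^2: x^2 + 14x + 28
image of x^3: x^3 + 21x^2 + 84x + 48
image of x^4: x^4 + 28x^3 + 168x^2 + 192x + 168
the matrix is upper triangular; its diagonal is (1, 1, 1, 1, 1)
for a triangular matrix the eigenvalues are the diagonal entries, with algebraic multiplicity their repetition count

λ = 1 (multiplicity 5)


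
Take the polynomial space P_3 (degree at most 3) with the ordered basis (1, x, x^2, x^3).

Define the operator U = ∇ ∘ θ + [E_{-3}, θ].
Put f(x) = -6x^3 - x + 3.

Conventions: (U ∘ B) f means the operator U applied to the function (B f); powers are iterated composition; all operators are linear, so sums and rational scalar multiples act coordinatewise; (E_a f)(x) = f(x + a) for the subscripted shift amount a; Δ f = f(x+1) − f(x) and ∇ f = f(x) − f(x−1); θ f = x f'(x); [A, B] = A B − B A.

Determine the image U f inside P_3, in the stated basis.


θ f = -18x^3 - x
∇ θ f = -54x^2 + 54x - 19
θ f = -18x^3 - x
E_{-3} θ f = -18x^3 + 162x^2 - 487x + 489
E_{-3} f = -6x^3 + 54x^2 - 163x + 168
θ E_{-3} f = -18x^3 + 108x^2 - 163x
[E_{-3}, θ] f = 54x^2 - 324x + 489
(∇ ∘ θ + [E_{-3}, θ]) f = -270x + 470

g(x) = -270x + 470


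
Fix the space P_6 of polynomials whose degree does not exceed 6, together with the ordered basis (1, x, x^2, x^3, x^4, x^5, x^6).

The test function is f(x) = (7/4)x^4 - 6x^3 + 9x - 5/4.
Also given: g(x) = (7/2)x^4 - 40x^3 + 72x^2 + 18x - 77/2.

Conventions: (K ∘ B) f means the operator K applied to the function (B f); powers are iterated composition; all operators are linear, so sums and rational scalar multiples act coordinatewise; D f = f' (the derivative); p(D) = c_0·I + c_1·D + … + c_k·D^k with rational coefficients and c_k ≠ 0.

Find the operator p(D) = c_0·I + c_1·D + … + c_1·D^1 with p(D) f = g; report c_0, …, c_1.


c_0 = 2, c_1 = -4

D^0 f = (7/4)x^4 - 6x^3 + 9x - 5/4
D^1 f = 7x^3 - 18x^2 + 9
matching coefficients of g against c_0 f + c_1 Df + … from the top degree down determines the c_i
solution: c_0 = 2, c_1 = -4


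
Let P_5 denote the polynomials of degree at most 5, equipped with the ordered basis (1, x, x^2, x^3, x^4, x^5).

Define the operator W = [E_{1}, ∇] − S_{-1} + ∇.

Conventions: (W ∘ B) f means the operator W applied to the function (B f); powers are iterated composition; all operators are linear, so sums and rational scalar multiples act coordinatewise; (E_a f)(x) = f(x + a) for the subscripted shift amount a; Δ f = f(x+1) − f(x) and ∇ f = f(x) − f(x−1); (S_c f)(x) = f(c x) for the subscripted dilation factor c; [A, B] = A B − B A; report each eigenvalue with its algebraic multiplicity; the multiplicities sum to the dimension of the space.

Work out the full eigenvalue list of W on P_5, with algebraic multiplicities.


λ = -1 (multiplicity 3), λ = 1 (multiplicity 3)

image of 1: -1
image of x: x + 1
image of x^2: -x^2 + 2x - 1
image of x^3: x^3 + 3x^2 - 3x + 1
image of x^4: -x^4 + 4x^3 - 6x^2 + 4x - 1
image of x^5: x^5 + 5x^4 - 10x^3 + 10x^2 - 5x + 1
the matrix is upper triangular; its diagonal is (-1, 1, -1, 1, -1, 1)
for a triangular matrix the eigenvalues are the diagonal entries, with algebraic multiplicity their repetition count


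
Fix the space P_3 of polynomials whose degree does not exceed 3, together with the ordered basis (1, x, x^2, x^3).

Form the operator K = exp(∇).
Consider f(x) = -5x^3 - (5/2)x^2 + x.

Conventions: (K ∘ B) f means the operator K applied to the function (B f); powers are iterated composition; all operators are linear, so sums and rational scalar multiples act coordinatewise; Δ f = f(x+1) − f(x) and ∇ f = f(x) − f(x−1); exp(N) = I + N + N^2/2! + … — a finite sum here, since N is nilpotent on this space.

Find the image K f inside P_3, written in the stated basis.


order-1 term: -15x^2 + 10x - 3/2
order-2 term: -15x + 25/2
order-3 term: -5
the series for exp(∇) f terminates at order 3
exp(∇) f = -5x^3 - (35/2)x^2 - 4x + 6

g(x) = -5x^3 - (35/2)x^2 - 4x + 6


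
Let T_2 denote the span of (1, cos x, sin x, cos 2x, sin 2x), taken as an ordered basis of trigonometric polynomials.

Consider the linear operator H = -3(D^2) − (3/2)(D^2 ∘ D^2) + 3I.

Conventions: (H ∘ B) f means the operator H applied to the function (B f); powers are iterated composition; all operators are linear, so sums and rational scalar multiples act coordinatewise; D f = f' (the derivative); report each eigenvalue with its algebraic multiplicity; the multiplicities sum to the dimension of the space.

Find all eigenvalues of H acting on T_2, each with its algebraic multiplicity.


image of 1: 3
image of cos x: (9/2)cos x
image of sin x: (9/2)sin x
image of cos 2x: -9cos 2x
image of sin 2x: -9sin 2x
the matrix is diagonal; its diagonal is (3, 9/2, 9/2, -9, -9)
for a triangular matrix the eigenvalues are the diagonal entries, with algebraic multiplicity their repetition count

λ = -9 (multiplicity 2), λ = 3 (multiplicity 1), λ = 9/2 (multiplicity 2)


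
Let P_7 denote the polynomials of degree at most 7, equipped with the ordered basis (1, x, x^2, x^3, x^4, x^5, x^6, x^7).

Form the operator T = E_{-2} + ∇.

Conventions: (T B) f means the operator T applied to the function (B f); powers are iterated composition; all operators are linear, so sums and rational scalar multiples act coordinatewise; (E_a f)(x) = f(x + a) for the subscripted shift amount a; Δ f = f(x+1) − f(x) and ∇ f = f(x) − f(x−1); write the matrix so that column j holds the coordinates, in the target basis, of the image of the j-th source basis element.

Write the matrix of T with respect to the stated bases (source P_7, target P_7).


the matrix is [[1, -1, 3, -7, 15, -31, 63, -127]; [0, 1, -2, 9, -28, 75, -186, 441]; [0, 0, 1, -3, 18, -70, 225, -651]; [0, 0, 0, 1, -4, 30, -140, 525]; [0, 0, 0, 0, 1, -5, 45, -245]; [0, 0, 0, 0, 0, 1, -6, 63]; [0, 0, 0, 0, 0, 0, 1, -7]; [0, 0, 0, 0, 0, 0, 0, 1]] (rows listed top to bottom)

image of 1: 1
image of x: x - 1
image of x^2: x^2 - 2x + 3
image of x^3: x^3 - 3x^2 + 9x - 7
image of x^4: x^4 - 4x^3 + 18x^2 - 28x + 15
image of x^5: x^5 - 5x^4 + 30x^3 - 70x^2 + 75x - 31
image of x^6: x^6 - 6x^5 + 45x^4 - 140x^3 + 225x^2 - 186x + 63
image of x^7: x^7 - 7x^6 + 63x^5 - 245x^4 + 525x^3 - 651x^2 + 441x - 127
each image's coordinates form column j of the matrix


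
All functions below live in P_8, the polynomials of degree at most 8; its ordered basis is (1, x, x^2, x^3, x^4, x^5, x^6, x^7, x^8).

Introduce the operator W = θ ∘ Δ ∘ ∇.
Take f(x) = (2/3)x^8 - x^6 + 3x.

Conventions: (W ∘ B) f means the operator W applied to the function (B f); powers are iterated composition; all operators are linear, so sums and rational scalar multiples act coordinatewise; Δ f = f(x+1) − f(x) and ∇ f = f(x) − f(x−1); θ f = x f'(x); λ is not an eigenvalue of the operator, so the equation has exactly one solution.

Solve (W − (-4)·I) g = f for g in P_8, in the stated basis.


write g with unknown coordinates in the stated basis and equate coefficients in (W − (-4)·I) g = f
solving from the highest basis element down gives g = (1/6)x^8 - (57/4)x^6 + (2425/6)x^4 - (26591/12)x^2 + (3/4)x
check: W g = 56x^6 - (4850/3)x^4 + (26591/3)x^2
so W g − (-4)·g = (2/3)x^8 - x^6 + 3x = f ✓

the result is g(x) = (1/6)x^8 - (57/4)x^6 + (2425/6)x^4 - (26591/12)x^2 + (3/4)x
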